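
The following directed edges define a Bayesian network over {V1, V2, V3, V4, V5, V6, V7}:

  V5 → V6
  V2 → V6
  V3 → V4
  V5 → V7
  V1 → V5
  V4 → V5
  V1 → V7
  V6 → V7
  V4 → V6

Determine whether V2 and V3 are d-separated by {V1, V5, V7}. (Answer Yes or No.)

No

Enumerating the 4 paths from V2 to V3 and testing each for blocking by {V1, V5, V7}:
Path 1: V2 → V6 → V7 ← V1 → V5 ← V4 ← V3
  V1 is a fork here and V1 is conditioned on, so the path is blocked at V1.
Path 2: V2 → V6 → V7 ← V5 ← V4 ← V3
  V5 is a chain here and V5 is conditioned on, so the path is blocked at V5.
Path 3: V2 → V6 ← V4 ← V3
  V6 is a collider and its descendant V7 is conditioned on, which opens it; V4 is a chain and V4 is not conditioned on — no node blocks this path, so it is active.
Path 4: V2 → V6 ← V5 ← V4 ← V3
  V5 is a chain here and V5 is conditioned on, so the path is blocked at V5.
Since the path V2 → V6 ← V4 ← V3 is active, V2 and V3 are not d-separated given {V1, V5, V7}.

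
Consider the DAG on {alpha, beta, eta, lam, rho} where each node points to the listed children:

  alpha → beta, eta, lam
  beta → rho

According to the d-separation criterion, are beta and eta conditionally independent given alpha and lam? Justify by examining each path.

Yes — beta and eta are d-separated given {alpha, lam}.

The only undirected path from beta to eta is:
Path 1: beta ← alpha → eta
  alpha is a fork here and alpha is conditioned on, so the path is blocked at alpha.
All paths are blocked; beta ⊥ eta | {alpha, lam} holds.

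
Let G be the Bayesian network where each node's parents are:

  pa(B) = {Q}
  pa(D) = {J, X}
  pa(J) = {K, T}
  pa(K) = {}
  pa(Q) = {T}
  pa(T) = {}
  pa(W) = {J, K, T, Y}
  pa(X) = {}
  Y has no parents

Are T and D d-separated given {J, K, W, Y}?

Yes — T and D are d-separated given {J, K, W, Y}.

We examine all 3 paths between T and D:
Path 1: T → J → D
  J is a chain here and J is conditioned on, so the path is blocked at J.
Path 2: T → W ← K → J → D
  K is a fork here and K is conditioned on, so the path is blocked at K.
Path 3: T → W ← J → D
  J is a fork here and J is conditioned on, so the path is blocked at J.
All paths are blocked; T ⊥ D | {J, K, W, Y} holds.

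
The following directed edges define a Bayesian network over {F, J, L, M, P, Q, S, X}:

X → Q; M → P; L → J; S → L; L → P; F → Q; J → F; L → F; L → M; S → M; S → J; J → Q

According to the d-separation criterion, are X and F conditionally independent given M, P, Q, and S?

We examine all 6 paths between X and F:
Path 1: X → Q ← J ← L → F
  Q is a collider and Q is conditioned on, which opens it; J is a chain and J is not conditioned on; L is a fork and L is not conditioned on — no node blocks this path, so it is active.
Path 2: X → Q ← J → F
  Q is a collider and Q is conditioned on, which opens it; J is a fork and J is not conditioned on — no node blocks this path, so it is active.
Path 3: X → Q ← J ← S → L → F
  S is a fork here and S is conditioned on, so the path is blocked at S.
Path 4: X → Q ← J ← S → M ← L → F
  S is a fork here and S is conditioned on, so the path is blocked at S.
Path 5: X → Q ← J ← S → M → P ← L → F
  S is a fork here and S is conditioned on, so the path is blocked at S.
Path 6: X → Q ← F
  Q is a collider and Q is conditioned on, which opens it — no node blocks this path, so it is active.
Because an active path exists, X and F are not d-separated.

No — X and F are not d-separated given {M, P, Q, S}.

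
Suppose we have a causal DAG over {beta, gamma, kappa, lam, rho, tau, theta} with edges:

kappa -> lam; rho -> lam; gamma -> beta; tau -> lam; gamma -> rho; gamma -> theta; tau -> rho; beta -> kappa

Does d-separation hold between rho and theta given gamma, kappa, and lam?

Yes — rho and theta are d-separated given {gamma, kappa, lam}.

We examine all 3 paths between rho and theta:
Path 1: rho ← tau → lam ← kappa ← beta ← gamma → theta
  kappa is a chain here and kappa is conditioned on, so the path is blocked at kappa.
Path 2: rho ← gamma → theta
  gamma is a fork here and gamma is conditioned on, so the path is blocked at gamma.
Path 3: rho → lam ← kappa ← beta ← gamma → theta
  kappa is a chain here and kappa is conditioned on, so the path is blocked at kappa.
All paths are blocked; rho ⊥ theta | {gamma, kappa, lam} holds.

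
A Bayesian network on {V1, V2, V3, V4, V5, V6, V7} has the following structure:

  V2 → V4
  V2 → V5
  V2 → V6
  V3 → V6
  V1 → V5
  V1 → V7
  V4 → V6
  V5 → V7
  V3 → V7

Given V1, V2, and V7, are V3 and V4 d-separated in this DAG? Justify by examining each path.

Yes — V3 and V4 are d-separated given {V1, V2, V7}.

There are 6 undirected paths between V3 and V4; checking each against the conditioning set {V1, V2, V7}:
Path 1: V3 → V6 ← V2 → V4
  V6 is a collider here and neither V6 nor any of its descendants is conditioned on, so the collider stays closed — the path is blocked at V6.
Path 2: V3 → V6 ← V4
  V6 is a collider here and neither V6 nor any of its descendants is conditioned on, so the collider stays closed — the path is blocked at V6.
Path 3: V3 → V7 ← V1 → V5 ← V2 → V4
  V1 is a fork here and V1 is conditioned on, so the path is blocked at V1.
Path 4: V3 → V7 ← V1 → V5 ← V2 → V6 ← V4
  V1 is a fork here and V1 is conditioned on, so the path is blocked at V1.
Path 5: V3 → V7 ← V5 ← V2 → V4
  V2 is a fork here and V2 is conditioned on, so the path is blocked at V2.
Path 6: V3 → V7 ← V5 ← V2 → V6 ← V4
  V2 is a fork here and V2 is conditioned on, so the path is blocked at V2.
All paths are blocked; V3 ⊥ V4 | {V1, V2, V7} holds.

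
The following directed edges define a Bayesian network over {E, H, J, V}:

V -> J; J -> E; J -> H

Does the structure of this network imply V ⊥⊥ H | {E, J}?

Yes

There is one path between V and H:
  1. V → J → H — J:chain[blocks] ⇒ blocked
Since every path is blocked, d-separation holds.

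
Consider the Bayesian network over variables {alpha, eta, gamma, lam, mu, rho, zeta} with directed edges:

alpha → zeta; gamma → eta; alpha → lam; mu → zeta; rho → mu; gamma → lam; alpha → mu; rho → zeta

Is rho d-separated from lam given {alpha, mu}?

Enumerating the 4 paths from rho to lam and testing each for blocking by {alpha, mu}:
  1. rho → zeta ← alpha → lam — zeta:collider[blocks]; alpha:fork[blocks] ⇒ blocked
  2. rho → zeta ← mu ← alpha → lam — zeta:collider[blocks]; mu:chain[blocks]; alpha:fork[blocks] ⇒ blocked
  3. rho → mu ← alpha → lam — mu:collider[open]; alpha:fork[blocks] ⇒ blocked
  4. rho → mu → zeta ← alpha → lam — mu:chain[blocks]; zeta:collider[blocks]; alpha:fork[blocks] ⇒ blocked
Since every path is blocked, d-separation holds.

Yes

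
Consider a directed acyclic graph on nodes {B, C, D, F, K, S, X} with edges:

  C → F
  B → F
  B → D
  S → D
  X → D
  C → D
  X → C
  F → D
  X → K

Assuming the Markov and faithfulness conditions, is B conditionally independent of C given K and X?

Enumerating the 6 paths from B to C and testing each for blocking by {K, X}:
  1. B → F → D ← X → C — F:chain[open]; D:collider[blocks]; X:fork[blocks] ⇒ blocked
  2. B → F → D ← C — F:chain[open]; D:collider[blocks] ⇒ blocked
  3. B → F ← C — F:collider[blocks] ⇒ blocked
  4. B → D ← F ← C — D:collider[blocks]; F:chain[open] ⇒ blocked
  5. B → D ← X → C — D:collider[blocks]; X:fork[blocks] ⇒ blocked
  6. B → D ← C — D:collider[blocks] ⇒ blocked
Since every path is blocked, d-separation holds.

Yes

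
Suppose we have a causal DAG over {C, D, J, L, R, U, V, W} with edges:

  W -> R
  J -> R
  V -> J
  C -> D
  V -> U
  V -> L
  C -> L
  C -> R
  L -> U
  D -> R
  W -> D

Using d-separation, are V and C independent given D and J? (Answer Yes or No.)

Yes

Enumerating the 5 paths from V to C and testing each for blocking by {D, J}:
  1. V → L ← C — L:collider[blocks] ⇒ blocked
  2. V → U ← L ← C — U:collider[blocks]; L:chain[open] ⇒ blocked
  3. V → J → R ← W → D ← C — J:chain[blocks]; R:collider[blocks]; W:fork[open]; D:collider[open] ⇒ blocked
  4. V → J → R ← D ← C — J:chain[blocks]; R:collider[blocks]; D:chain[blocks] ⇒ blocked
  5. V → J → R ← C — J:chain[blocks]; R:collider[blocks] ⇒ blocked
Every path is blocked, so V and C are d-separated given {D, J}.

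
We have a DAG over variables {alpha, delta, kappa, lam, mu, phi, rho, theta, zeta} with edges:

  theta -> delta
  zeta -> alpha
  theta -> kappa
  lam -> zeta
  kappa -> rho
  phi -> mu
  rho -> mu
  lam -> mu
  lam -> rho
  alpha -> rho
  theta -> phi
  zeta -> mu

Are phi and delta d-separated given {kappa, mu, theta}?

We examine all 6 paths between phi and delta:
  1. phi ← theta → delta — theta:fork[blocks] ⇒ blocked
  2. phi → mu ← zeta → alpha → rho ← kappa ← theta → delta — mu:collider[open]; zeta:fork[open]; alpha:chain[open]; rho:collider[open]; kappa:chain[blocks]; theta:fork[blocks] ⇒ blocked
  3. phi → mu ← zeta ← lam → rho ← kappa ← theta → delta — mu:collider[open]; zeta:chain[open]; lam:fork[open]; rho:collider[open]; kappa:chain[blocks]; theta:fork[blocks] ⇒ blocked
  4. phi → mu ← rho ← kappa ← theta → delta — mu:collider[open]; rho:chain[open]; kappa:chain[blocks]; theta:fork[blocks] ⇒ blocked
  5. phi → mu ← lam → zeta → alpha → rho ← kappa ← theta → delta — mu:collider[open]; lam:fork[open]; zeta:chain[open]; alpha:chain[open]; rho:collider[open]; kappa:chain[blocks]; theta:fork[blocks] ⇒ blocked
  6. phi → mu ← lam → rho ← kappa ← theta → delta — mu:collider[open]; lam:fork[open]; rho:collider[open]; kappa:chain[blocks]; theta:fork[blocks] ⇒ blocked
All paths are blocked; phi ⊥ delta | {kappa, mu, theta} holds.

Yes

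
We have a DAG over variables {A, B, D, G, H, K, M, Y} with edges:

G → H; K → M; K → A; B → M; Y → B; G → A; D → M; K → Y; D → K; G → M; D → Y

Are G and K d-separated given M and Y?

Enumerating the 6 paths from G to K and testing each for blocking by {M, Y}:
  1. G → M ← B ← Y ← D → K — M:collider[open]; B:chain[open]; Y:chain[blocks]; D:fork[open] ⇒ blocked
  2. G → M ← B ← Y ← K — M:collider[open]; B:chain[open]; Y:chain[blocks] ⇒ blocked
  3. G → M ← D → Y ← K — M:collider[open]; D:fork[open]; Y:collider[open] ⇒ active
  4. G → M ← D → K — M:collider[open]; D:fork[open] ⇒ active
  5. G → M ← K — M:collider[open] ⇒ active
  6. G → A ← K — A:collider[blocks] ⇒ blocked
Since the path G → M ← D → Y ← K is active, G and K are not d-separated given {M, Y}.

No — G and K are not d-separated given {M, Y}.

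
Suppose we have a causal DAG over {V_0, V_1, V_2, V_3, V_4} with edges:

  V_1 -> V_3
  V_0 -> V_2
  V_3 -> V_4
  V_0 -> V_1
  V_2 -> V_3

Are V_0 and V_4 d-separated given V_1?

No

Enumerating the 2 paths from V_0 to V_4 and testing each for blocking by {V_1}:
Path 1: V_0 → V_1 → V_3 → V_4
  V_1 is a chain here and V_1 is conditioned on, so the path is blocked at V_1.
Path 2: V_0 → V_2 → V_3 → V_4
  V_2 is a chain and V_2 is not conditioned on; V_3 is a chain and V_3 is not conditioned on — no node blocks this path, so it is active.
Because an active path exists, V_0 and V_4 are not d-separated.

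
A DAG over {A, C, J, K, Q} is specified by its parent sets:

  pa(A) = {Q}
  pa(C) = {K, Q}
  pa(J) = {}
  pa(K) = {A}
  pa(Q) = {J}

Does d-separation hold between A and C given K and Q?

Enumerating the 2 paths from A to C and testing each for blocking by {K, Q}:
Path 1: A ← Q → C
  Q is a fork here and Q is conditioned on, so the path is blocked at Q.
Path 2: A → K → C
  K is a chain here and K is conditioned on, so the path is blocked at K.
Every path is blocked, so A and C are d-separated given {K, Q}.

Yes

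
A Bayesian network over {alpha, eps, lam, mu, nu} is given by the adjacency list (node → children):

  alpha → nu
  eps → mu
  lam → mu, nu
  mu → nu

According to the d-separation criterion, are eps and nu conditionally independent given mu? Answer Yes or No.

No

There are 2 undirected paths between eps and nu; checking each against the conditioning set {mu}:
  1. eps → mu → nu — mu:chain[blocks] ⇒ blocked
  2. eps → mu ← lam → nu — mu:collider[open]; lam:fork[open] ⇒ active
Since the path eps → mu ← lam → nu is active, eps and nu are not d-separated given {mu}.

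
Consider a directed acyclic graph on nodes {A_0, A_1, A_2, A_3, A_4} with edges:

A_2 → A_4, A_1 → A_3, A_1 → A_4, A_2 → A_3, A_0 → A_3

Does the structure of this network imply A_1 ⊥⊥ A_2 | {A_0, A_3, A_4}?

No — A_1 and A_2 are not d-separated given {A_0, A_3, A_4}.

2 paths connect A_1 and A_2; each must be blocked for d-separation to hold:
Path 1: A_1 → A_4 ← A_2
  A_4 is a collider and A_4 is conditioned on, which opens it — no node blocks this path, so it is active.
Path 2: A_1 → A_3 ← A_2
  A_3 is a collider and A_3 is conditioned on, which opens it — no node blocks this path, so it is active.
At least one path is unblocked, so d-separation fails.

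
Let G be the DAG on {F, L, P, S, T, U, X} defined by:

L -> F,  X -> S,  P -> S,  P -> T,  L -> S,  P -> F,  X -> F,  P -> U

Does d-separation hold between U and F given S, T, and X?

We examine all 3 paths between U and F:
Path 1: U ← P → S ← X → F
  X is a fork here and X is conditioned on, so the path is blocked at X.
Path 2: U ← P → S ← L → F
  P is a fork and P is not conditioned on; S is a collider and S is conditioned on, which opens it; L is a fork and L is not conditioned on — no node blocks this path, so it is active.
Path 3: U ← P → F
  P is a fork and P is not conditioned on — no node blocks this path, so it is active.
At least one path is unblocked, so d-separation fails.

No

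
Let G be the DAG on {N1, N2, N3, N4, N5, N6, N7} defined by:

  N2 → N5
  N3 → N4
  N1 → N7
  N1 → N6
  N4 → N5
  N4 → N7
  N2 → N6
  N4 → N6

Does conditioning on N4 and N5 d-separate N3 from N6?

3 paths connect N3 and N6; each must be blocked for d-separation to hold:
  1. N3 → N4 → N5 ← N2 → N6 — N4:chain[blocks]; N5:collider[open]; N2:fork[open] ⇒ blocked
  2. N3 → N4 → N7 ← N1 → N6 — N4:chain[blocks]; N7:collider[blocks]; N1:fork[open] ⇒ blocked
  3. N3 → N4 → N6 — N4:chain[blocks] ⇒ blocked
Every path is blocked, so N3 and N6 are d-separated given {N4, N5}.

Yes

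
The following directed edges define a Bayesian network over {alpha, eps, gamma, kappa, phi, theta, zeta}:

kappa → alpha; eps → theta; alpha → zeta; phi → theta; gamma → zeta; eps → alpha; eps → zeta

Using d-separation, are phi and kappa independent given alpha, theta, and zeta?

No — phi and kappa are not d-separated given {alpha, theta, zeta}.

Enumerating the 2 paths from phi to kappa and testing each for blocking by {alpha, theta, zeta}:
Path 1: phi → theta ← eps → zeta ← alpha ← kappa
  alpha is a chain here and alpha is conditioned on, so the path is blocked at alpha.
Path 2: phi → theta ← eps → alpha ← kappa
  theta is a collider and theta is conditioned on, which opens it; eps is a fork and eps is not conditioned on; alpha is a collider and alpha is conditioned on, which opens it — no node blocks this path, so it is active.
Since the path phi → theta ← eps → alpha ← kappa is active, phi and kappa are not d-separated given {alpha, theta, zeta}.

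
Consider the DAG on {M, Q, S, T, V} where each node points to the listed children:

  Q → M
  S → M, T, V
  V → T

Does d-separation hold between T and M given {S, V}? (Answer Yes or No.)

Enumerating the 2 paths from T to M and testing each for blocking by {S, V}:
Path 1: T ← S → M
  S is a fork here and S is conditioned on, so the path is blocked at S.
Path 2: T ← V ← S → M
  V is a chain here and V is conditioned on, so the path is blocked at V.
Every path is blocked, so T and M are d-separated given {S, V}.

Yes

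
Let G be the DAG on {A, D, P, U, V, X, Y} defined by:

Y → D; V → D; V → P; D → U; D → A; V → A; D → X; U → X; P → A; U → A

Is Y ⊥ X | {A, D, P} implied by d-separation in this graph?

No

5 paths connect Y and X; each must be blocked for d-separation to hold:
Path 1: Y → D ← V → P → A ← U → X
  P is a chain here and P is conditioned on, so the path is blocked at P.
Path 2: Y → D ← V → A ← U → X
  D is a collider and D is conditioned on, which opens it; V is a fork and V is not conditioned on; A is a collider and A is conditioned on, which opens it; U is a fork and U is not conditioned on — no node blocks this path, so it is active.
Path 3: Y → D → U → X
  D is a chain here and D is conditioned on, so the path is blocked at D.
Path 4: Y → D → A ← U → X
  D is a chain here and D is conditioned on, so the path is blocked at D.
Path 5: Y → D → X
  D is a chain here and D is conditioned on, so the path is blocked at D.
Since the path Y → D ← V → A ← U → X is active, Y and X are not d-separated given {A, D, P}.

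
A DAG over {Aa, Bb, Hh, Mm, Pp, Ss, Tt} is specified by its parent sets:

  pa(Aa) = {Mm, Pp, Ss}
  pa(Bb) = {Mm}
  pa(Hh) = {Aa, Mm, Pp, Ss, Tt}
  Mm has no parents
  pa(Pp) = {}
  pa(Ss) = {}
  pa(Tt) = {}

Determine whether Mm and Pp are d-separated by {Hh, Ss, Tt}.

We examine all 6 paths between Mm and Pp:
Path 1: Mm → Aa → Hh ← Pp
  Aa is a chain and Aa is not conditioned on; Hh is a collider and Hh is conditioned on, which opens it — no node blocks this path, so it is active.
Path 2: Mm → Aa ← Ss → Hh ← Pp
  Ss is a fork here and Ss is conditioned on, so the path is blocked at Ss.
Path 3: Mm → Aa ← Pp
  Aa is a collider and its descendant Hh is conditioned on, which opens it — no node blocks this path, so it is active.
Path 4: Mm → Hh ← Aa ← Pp
  Hh is a collider and Hh is conditioned on, which opens it; Aa is a chain and Aa is not conditioned on — no node blocks this path, so it is active.
Path 5: Mm → Hh ← Ss → Aa ← Pp
  Ss is a fork here and Ss is conditioned on, so the path is blocked at Ss.
Path 6: Mm → Hh ← Pp
  Hh is a collider and Hh is conditioned on, which opens it — no node blocks this path, so it is active.
At least one path is unblocked, so d-separation fails.

No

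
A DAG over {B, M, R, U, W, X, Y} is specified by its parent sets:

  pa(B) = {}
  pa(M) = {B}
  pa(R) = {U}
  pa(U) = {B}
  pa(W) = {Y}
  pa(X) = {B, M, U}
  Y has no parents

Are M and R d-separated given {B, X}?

There are 4 undirected paths between M and R; checking each against the conditioning set {B, X}:
Path 1: M ← B → U → R
  B is a fork here and B is conditioned on, so the path is blocked at B.
Path 2: M ← B → X ← U → R
  B is a fork here and B is conditioned on, so the path is blocked at B.
Path 3: M → X ← U → R
  X is a collider and X is conditioned on, which opens it; U is a fork and U is not conditioned on — no node blocks this path, so it is active.
Path 4: M → X ← B → U → R
  B is a fork here and B is conditioned on, so the path is blocked at B.
Because an active path exists, M and R are not d-separated.

No — M and R are not d-separated given {B, X}.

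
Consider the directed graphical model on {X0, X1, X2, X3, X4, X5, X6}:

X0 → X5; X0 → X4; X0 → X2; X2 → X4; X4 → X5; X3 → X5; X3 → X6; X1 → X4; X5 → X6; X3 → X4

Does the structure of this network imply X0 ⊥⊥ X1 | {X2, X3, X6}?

We examine all 5 paths between X0 and X1:
Path 1: X0 → X4 ← X1
  X4 is a collider and its descendant X6 is conditioned on, which opens it — no node blocks this path, so it is active.
Path 2: X0 → X2 → X4 ← X1
  X2 is a chain here and X2 is conditioned on, so the path is blocked at X2.
Path 3: X0 → X5 ← X4 ← X1
  X5 is a collider and its descendant X6 is conditioned on, which opens it; X4 is a chain and X4 is not conditioned on — no node blocks this path, so it is active.
Path 4: X0 → X5 → X6 ← X3 → X4 ← X1
  X3 is a fork here and X3 is conditioned on, so the path is blocked at X3.
Path 5: X0 → X5 ← X3 → X4 ← X1
  X3 is a fork here and X3 is conditioned on, so the path is blocked at X3.
At least one path is unblocked, so d-separation fails.

No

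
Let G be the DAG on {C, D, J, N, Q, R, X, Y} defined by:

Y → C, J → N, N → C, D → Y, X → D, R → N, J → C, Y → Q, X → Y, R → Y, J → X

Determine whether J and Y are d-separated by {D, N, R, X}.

Yes

6 paths connect J and Y; each must be blocked for d-separation to hold:
  1. J → C ← N ← R → Y — C:collider[blocks]; N:chain[blocks]; R:fork[blocks] ⇒ blocked
  2. J → C ← Y — C:collider[blocks] ⇒ blocked
  3. J → X → D → Y — X:chain[blocks]; D:chain[blocks] ⇒ blocked
  4. J → X → Y — X:chain[blocks] ⇒ blocked
  5. J → N ← R → Y — N:collider[open]; R:fork[blocks] ⇒ blocked
  6. J → N → C ← Y — N:chain[blocks]; C:collider[blocks] ⇒ blocked
Every path is blocked, so J and Y are d-separated given {D, N, R, X}.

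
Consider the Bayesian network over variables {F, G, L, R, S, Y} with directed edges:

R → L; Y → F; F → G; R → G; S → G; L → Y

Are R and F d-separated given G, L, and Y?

There are 2 undirected paths between R and F; checking each against the conditioning set {G, L, Y}:
Path 1: R → G ← F
  G is a collider and G is conditioned on, which opens it — no node blocks this path, so it is active.
Path 2: R → L → Y → F
  L is a chain here and L is conditioned on, so the path is blocked at L.
At least one path is unblocked, so d-separation fails.

No — R and F are not d-separated given {G, L, Y}.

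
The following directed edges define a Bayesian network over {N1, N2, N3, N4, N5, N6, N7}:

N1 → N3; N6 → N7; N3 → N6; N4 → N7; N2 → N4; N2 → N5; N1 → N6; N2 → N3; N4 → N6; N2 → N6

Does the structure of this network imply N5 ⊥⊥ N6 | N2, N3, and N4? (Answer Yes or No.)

Yes

Enumerating the 5 paths from N5 to N6 and testing each for blocking by {N2, N3, N4}:
  1. N5 ← N2 → N3 ← N1 → N6 — N2:fork[blocks]; N3:collider[open]; N1:fork[open] ⇒ blocked
  2. N5 ← N2 → N3 → N6 — N2:fork[blocks]; N3:chain[blocks] ⇒ blocked
  3. N5 ← N2 → N6 — N2:fork[blocks] ⇒ blocked
  4. N5 ← N2 → N4 → N7 ← N6 — N2:fork[blocks]; N4:chain[blocks]; N7:collider[blocks] ⇒ blocked
  5. N5 ← N2 → N4 → N6 — N2:fork[blocks]; N4:chain[blocks] ⇒ blocked
Every path is blocked, so N5 and N6 are d-separated given {N2, N3, N4}.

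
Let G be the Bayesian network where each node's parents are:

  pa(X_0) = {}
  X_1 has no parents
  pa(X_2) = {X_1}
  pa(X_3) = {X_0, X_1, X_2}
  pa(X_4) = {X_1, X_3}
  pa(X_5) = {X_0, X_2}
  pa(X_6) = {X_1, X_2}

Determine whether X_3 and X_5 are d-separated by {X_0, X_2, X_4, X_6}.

Yes — X_3 and X_5 are d-separated given {X_0, X_2, X_4, X_6}.

Enumerating the 6 paths from X_3 to X_5 and testing each for blocking by {X_0, X_2, X_4, X_6}:
Path 1: X_3 ← X_0 → X_5
  X_0 is a fork here and X_0 is conditioned on, so the path is blocked at X_0.
Path 2: X_3 → X_4 ← X_1 → X_6 ← X_2 → X_5
  X_2 is a fork here and X_2 is conditioned on, so the path is blocked at X_2.
Path 3: X_3 → X_4 ← X_1 → X_2 → X_5
  X_2 is a chain here and X_2 is conditioned on, so the path is blocked at X_2.
Path 4: X_3 ← X_2 → X_5
  X_2 is a fork here and X_2 is conditioned on, so the path is blocked at X_2.
Path 5: X_3 ← X_1 → X_6 ← X_2 → X_5
  X_2 is a fork here and X_2 is conditioned on, so the path is blocked at X_2.
Path 6: X_3 ← X_1 → X_2 → X_5
  X_2 is a chain here and X_2 is conditioned on, so the path is blocked at X_2.
Since every path is blocked, d-separation holds.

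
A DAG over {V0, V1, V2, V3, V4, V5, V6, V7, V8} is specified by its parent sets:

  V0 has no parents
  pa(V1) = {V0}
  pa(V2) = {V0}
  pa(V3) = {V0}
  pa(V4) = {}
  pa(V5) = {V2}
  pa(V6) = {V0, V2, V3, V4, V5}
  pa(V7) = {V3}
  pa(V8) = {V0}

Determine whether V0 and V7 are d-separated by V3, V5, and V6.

Enumerating the 4 paths from V0 to V7 and testing each for blocking by {V3, V5, V6}:
  1. V0 → V2 → V5 → V6 ← V3 → V7 — V2:chain[open]; V5:chain[blocks]; V6:collider[open]; V3:fork[blocks] ⇒ blocked
  2. V0 → V2 → V6 ← V3 → V7 — V2:chain[open]; V6:collider[open]; V3:fork[blocks] ⇒ blocked
  3. V0 → V3 → V7 — V3:chain[blocks] ⇒ blocked
  4. V0 → V6 ← V3 → V7 — V6:collider[open]; V3:fork[blocks] ⇒ blocked
Since every path is blocked, d-separation holds.

Yes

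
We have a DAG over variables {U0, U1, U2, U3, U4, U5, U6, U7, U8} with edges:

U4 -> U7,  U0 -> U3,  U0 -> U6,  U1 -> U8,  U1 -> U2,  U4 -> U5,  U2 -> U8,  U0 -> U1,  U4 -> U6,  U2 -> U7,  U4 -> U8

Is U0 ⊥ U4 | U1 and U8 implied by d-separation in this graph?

Enumerating the 5 paths from U0 to U4 and testing each for blocking by {U1, U8}:
  1. U0 → U6 ← U4 — U6:collider[blocks] ⇒ blocked
  2. U0 → U1 → U8 ← U2 → U7 ← U4 — U1:chain[blocks]; U8:collider[open]; U2:fork[open]; U7:collider[blocks] ⇒ blocked
  3. U0 → U1 → U8 ← U4 — U1:chain[blocks]; U8:collider[open] ⇒ blocked
  4. U0 → U1 → U2 → U8 ← U4 — U1:chain[blocks]; U2:chain[open]; U8:collider[open] ⇒ blocked
  5. U0 → U1 → U2 → U7 ← U4 — U1:chain[blocks]; U2:chain[open]; U7:collider[blocks] ⇒ blocked
Since every path is blocked, d-separation holds.

Yes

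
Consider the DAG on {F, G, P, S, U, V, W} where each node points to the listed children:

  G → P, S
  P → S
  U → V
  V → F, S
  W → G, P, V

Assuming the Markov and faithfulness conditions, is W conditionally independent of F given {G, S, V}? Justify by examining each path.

Enumerating the 5 paths from W to F and testing each for blocking by {G, S, V}:
Path 1: W → P ← G → S ← V → F
  G is a fork here and G is conditioned on, so the path is blocked at G.
Path 2: W → P → S ← V → F
  V is a fork here and V is conditioned on, so the path is blocked at V.
Path 3: W → G → P → S ← V → F
  G is a chain here and G is conditioned on, so the path is blocked at G.
Path 4: W → G → S ← V → F
  G is a chain here and G is conditioned on, so the path is blocked at G.
Path 5: W → V → F
  V is a chain here and V is conditioned on, so the path is blocked at V.
All paths are blocked; W ⊥ F | {G, S, V} holds.

Yes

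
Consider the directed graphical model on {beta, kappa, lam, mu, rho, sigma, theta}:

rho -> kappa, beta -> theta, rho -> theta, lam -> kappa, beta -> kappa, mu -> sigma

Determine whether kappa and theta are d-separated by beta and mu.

No — kappa and theta are not d-separated given {beta, mu}.

There are 2 undirected paths between kappa and theta; checking each against the conditioning set {beta, mu}:
Path 1: kappa ← beta → theta
  beta is a fork here and beta is conditioned on, so the path is blocked at beta.
Path 2: kappa ← rho → theta
  rho is a fork and rho is not conditioned on — no node blocks this path, so it is active.
Because an active path exists, kappa and theta are not d-separated.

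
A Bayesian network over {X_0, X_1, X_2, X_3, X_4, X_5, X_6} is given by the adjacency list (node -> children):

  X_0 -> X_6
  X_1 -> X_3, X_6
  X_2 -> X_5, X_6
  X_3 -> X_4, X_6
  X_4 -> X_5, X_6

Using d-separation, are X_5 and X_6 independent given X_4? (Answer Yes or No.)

No

We examine all 4 paths between X_5 and X_6:
  1. X_5 ← X_4 ← X_3 ← X_1 → X_6 — X_4:chain[blocks]; X_3:chain[open]; X_1:fork[open] ⇒ blocked
  2. X_5 ← X_4 ← X_3 → X_6 — X_4:chain[blocks]; X_3:fork[open] ⇒ blocked
  3. X_5 ← X_4 → X_6 — X_4:fork[blocks] ⇒ blocked
  4. X_5 ← X_2 → X_6 — X_2:fork[open] ⇒ active
Since the path X_5 ← X_2 → X_6 is active, X_5 and X_6 are not d-separated given {X_4}.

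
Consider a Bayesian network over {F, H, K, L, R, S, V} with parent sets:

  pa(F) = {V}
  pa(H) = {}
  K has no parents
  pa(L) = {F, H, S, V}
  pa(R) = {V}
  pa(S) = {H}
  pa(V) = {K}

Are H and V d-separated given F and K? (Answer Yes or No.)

4 paths connect H and V; each must be blocked for d-separation to hold:
Path 1: H → L ← F ← V
  L is a collider here and neither L nor any of its descendants is conditioned on, so the collider stays closed — the path is blocked at L.
Path 2: H → L ← V
  L is a collider here and neither L nor any of its descendants is conditioned on, so the collider stays closed — the path is blocked at L.
Path 3: H → S → L ← F ← V
  L is a collider here and neither L nor any of its descendants is conditioned on, so the collider stays closed — the path is blocked at L.
Path 4: H → S → L ← V
  L is a collider here and neither L nor any of its descendants is conditioned on, so the collider stays closed — the path is blocked at L.
All paths are blocked; H ⊥ V | {F, K} holds.

Yes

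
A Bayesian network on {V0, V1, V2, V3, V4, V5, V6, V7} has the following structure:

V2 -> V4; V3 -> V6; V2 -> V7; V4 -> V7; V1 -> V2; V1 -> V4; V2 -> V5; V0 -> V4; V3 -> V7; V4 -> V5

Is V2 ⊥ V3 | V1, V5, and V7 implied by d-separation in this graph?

We examine all 4 paths between V2 and V3:
Path 1: V2 ← V1 → V4 → V7 ← V3
  V1 is a fork here and V1 is conditioned on, so the path is blocked at V1.
Path 2: V2 → V4 → V7 ← V3
  V4 is a chain and V4 is not conditioned on; V7 is a collider and V7 is conditioned on, which opens it — no node blocks this path, so it is active.
Path 3: V2 → V5 ← V4 → V7 ← V3
  V5 is a collider and V5 is conditioned on, which opens it; V4 is a fork and V4 is not conditioned on; V7 is a collider and V7 is conditioned on, which opens it — no node blocks this path, so it is active.
Path 4: V2 → V7 ← V3
  V7 is a collider and V7 is conditioned on, which opens it — no node blocks this path, so it is active.
Since the path V2 → V4 → V7 ← V3 is active, V2 and V3 are not d-separated given {V1, V5, V7}.

No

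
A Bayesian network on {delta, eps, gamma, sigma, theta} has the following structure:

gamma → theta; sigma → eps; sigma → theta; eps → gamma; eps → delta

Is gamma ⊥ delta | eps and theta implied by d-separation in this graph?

Yes

Enumerating the 2 paths from gamma to delta and testing each for blocking by {eps, theta}:
  1. gamma ← eps → delta — eps:fork[blocks] ⇒ blocked
  2. gamma → theta ← sigma → eps → delta — theta:collider[open]; sigma:fork[open]; eps:chain[blocks] ⇒ blocked
Since every path is blocked, d-separation holds.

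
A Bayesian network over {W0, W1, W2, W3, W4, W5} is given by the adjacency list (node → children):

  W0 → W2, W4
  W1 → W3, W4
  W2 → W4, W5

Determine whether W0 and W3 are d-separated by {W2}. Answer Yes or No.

Yes — W0 and W3 are d-separated given {W2}.

There are 2 undirected paths between W0 and W3; checking each against the conditioning set {W2}:
Path 1: W0 → W2 → W4 ← W1 → W3
  W2 is a chain here and W2 is conditioned on, so the path is blocked at W2.
Path 2: W0 → W4 ← W1 → W3
  W4 is a collider here and neither W4 nor any of its descendants is conditioned on, so the collider stays closed — the path is blocked at W4.
All paths are blocked; W0 ⊥ W3 | {W2} holds.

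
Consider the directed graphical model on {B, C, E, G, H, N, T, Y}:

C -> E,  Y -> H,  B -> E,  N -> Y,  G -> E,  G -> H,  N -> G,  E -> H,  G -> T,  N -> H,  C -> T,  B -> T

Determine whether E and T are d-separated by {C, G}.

We examine all 6 paths between E and T:
Path 1: E ← B → T
  B is a fork and B is not conditioned on — no node blocks this path, so it is active.
Path 2: E → H ← Y ← N → G → T
  H is a collider here and neither H nor any of its descendants is conditioned on, so the collider stays closed — the path is blocked at H.
Path 3: E → H ← G → T
  H is a collider here and neither H nor any of its descendants is conditioned on, so the collider stays closed — the path is blocked at H.
Path 4: E → H ← N → G → T
  H is a collider here and neither H nor any of its descendants is conditioned on, so the collider stays closed — the path is blocked at H.
Path 5: E ← G → T
  G is a fork here and G is conditioned on, so the path is blocked at G.
Path 6: E ← C → T
  C is a fork here and C is conditioned on, so the path is blocked at C.
At least one path is unblocked, so d-separation fails.

No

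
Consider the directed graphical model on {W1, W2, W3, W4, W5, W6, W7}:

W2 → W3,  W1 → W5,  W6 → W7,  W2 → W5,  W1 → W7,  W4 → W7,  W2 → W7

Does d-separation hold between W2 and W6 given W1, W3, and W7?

No

2 paths connect W2 and W6; each must be blocked for d-separation to hold:
Path 1: W2 → W7 ← W6
  W7 is a collider and W7 is conditioned on, which opens it — no node blocks this path, so it is active.
Path 2: W2 → W5 ← W1 → W7 ← W6
  W5 is a collider here and neither W5 nor any of its descendants is conditioned on, so the collider stays closed — the path is blocked at W5.
Since the path W2 → W7 ← W6 is active, W2 and W6 are not d-separated given {W1, W3, W7}.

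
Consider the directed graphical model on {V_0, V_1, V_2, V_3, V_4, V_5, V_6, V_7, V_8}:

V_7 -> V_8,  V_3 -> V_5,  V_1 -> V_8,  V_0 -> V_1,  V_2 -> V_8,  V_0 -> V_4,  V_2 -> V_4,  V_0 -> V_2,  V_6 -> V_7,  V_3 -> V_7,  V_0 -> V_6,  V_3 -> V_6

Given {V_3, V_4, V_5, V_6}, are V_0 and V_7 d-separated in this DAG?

We examine all 5 paths between V_0 and V_7:
Path 1: V_0 → V_6 → V_7
  V_6 is a chain here and V_6 is conditioned on, so the path is blocked at V_6.
Path 2: V_0 → V_6 ← V_3 → V_7
  V_3 is a fork here and V_3 is conditioned on, so the path is blocked at V_3.
Path 3: V_0 → V_1 → V_8 ← V_7
  V_8 is a collider here and neither V_8 nor any of its descendants is conditioned on, so the collider stays closed — the path is blocked at V_8.
Path 4: V_0 → V_4 ← V_2 → V_8 ← V_7
  V_8 is a collider here and neither V_8 nor any of its descendants is conditioned on, so the collider stays closed — the path is blocked at V_8.
Path 5: V_0 → V_2 → V_8 ← V_7
  V_8 is a collider here and neither V_8 nor any of its descendants is conditioned on, so the collider stays closed — the path is blocked at V_8.
Every path is blocked, so V_0 and V_7 are d-separated given {V_3, V_4, V_5, V_6}.

Yes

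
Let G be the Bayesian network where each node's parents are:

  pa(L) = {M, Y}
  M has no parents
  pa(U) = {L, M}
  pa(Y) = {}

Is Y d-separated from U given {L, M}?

2 paths connect Y and U; each must be blocked for d-separation to hold:
Path 1: Y → L ← M → U
  M is a fork here and M is conditioned on, so the path is blocked at M.
Path 2: Y → L → U
  L is a chain here and L is conditioned on, so the path is blocked at L.
Since every path is blocked, d-separation holds.

Yes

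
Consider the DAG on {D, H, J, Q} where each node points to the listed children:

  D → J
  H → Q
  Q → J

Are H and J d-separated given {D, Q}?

The only undirected path from H to J is:
Path 1: H → Q → J
  Q is a chain here and Q is conditioned on, so the path is blocked at Q.
Every path is blocked, so H and J are d-separated given {D, Q}.

Yes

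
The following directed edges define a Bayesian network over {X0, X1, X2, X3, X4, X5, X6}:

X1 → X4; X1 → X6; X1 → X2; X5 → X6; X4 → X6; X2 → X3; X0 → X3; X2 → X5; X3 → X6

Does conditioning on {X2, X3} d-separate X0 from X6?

Yes

There are 4 undirected paths between X0 and X6; checking each against the conditioning set {X2, X3}:
Path 1: X0 → X3 → X6
  X3 is a chain here and X3 is conditioned on, so the path is blocked at X3.
Path 2: X0 → X3 ← X2 → X5 → X6
  X2 is a fork here and X2 is conditioned on, so the path is blocked at X2.
Path 3: X0 → X3 ← X2 ← X1 → X6
  X2 is a chain here and X2 is conditioned on, so the path is blocked at X2.
Path 4: X0 → X3 ← X2 ← X1 → X4 → X6
  X2 is a chain here and X2 is conditioned on, so the path is blocked at X2.
Every path is blocked, so X0 and X6 are d-separated given {X2, X3}.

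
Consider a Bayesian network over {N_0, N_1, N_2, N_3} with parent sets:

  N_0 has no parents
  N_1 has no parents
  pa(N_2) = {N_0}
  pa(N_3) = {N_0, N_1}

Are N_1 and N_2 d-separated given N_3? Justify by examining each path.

The only undirected path from N_1 to N_2 is:
Path 1: N_1 → N_3 ← N_0 → N_2
  N_3 is a collider and N_3 is conditioned on, which opens it; N_0 is a fork and N_0 is not conditioned on — no node blocks this path, so it is active.
At least one path is unblocked, so d-separation fails.

No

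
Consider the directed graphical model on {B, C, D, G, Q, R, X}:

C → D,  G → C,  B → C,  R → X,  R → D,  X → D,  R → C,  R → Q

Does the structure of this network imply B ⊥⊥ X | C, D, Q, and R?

Yes

4 paths connect B and X; each must be blocked for d-separation to hold:
Path 1: B → C → D ← R → X
  C is a chain here and C is conditioned on, so the path is blocked at C.
Path 2: B → C → D ← X
  C is a chain here and C is conditioned on, so the path is blocked at C.
Path 3: B → C ← R → D ← X
  R is a fork here and R is conditioned on, so the path is blocked at R.
Path 4: B → C ← R → X
  R is a fork here and R is conditioned on, so the path is blocked at R.
Every path is blocked, so B and X are d-separated given {C, D, Q, R}.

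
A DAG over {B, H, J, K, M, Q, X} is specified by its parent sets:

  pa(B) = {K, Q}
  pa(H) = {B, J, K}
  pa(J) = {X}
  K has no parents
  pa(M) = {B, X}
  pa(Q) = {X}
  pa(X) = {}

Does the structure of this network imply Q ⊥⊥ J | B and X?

We examine all 6 paths between Q and J:
  1. Q → B → M ← X → J — B:chain[blocks]; M:collider[blocks]; X:fork[blocks] ⇒ blocked
  2. Q → B ← K → H ← J — B:collider[open]; K:fork[open]; H:collider[blocks] ⇒ blocked
  3. Q → B → H ← J — B:chain[blocks]; H:collider[blocks] ⇒ blocked
  4. Q ← X → J — X:fork[blocks] ⇒ blocked
  5. Q ← X → M ← B ← K → H ← J — X:fork[blocks]; M:collider[blocks]; B:chain[blocks]; K:fork[open]; H:collider[blocks] ⇒ blocked
  6. Q ← X → M ← B → H ← J — X:fork[blocks]; M:collider[blocks]; B:fork[blocks]; H:collider[blocks] ⇒ blocked
Since every path is blocked, d-separation holds.

Yes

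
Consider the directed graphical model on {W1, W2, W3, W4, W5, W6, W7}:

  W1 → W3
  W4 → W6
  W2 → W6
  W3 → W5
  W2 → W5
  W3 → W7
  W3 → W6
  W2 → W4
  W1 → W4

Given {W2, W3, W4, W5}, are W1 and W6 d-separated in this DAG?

Yes

Enumerating the 6 paths from W1 to W6 and testing each for blocking by {W2, W3, W4, W5}:
  1. W1 → W3 → W5 ← W2 → W4 → W6 — W3:chain[blocks]; W5:collider[open]; W2:fork[blocks]; W4:chain[blocks] ⇒ blocked
  2. W1 → W3 → W5 ← W2 → W6 — W3:chain[blocks]; W5:collider[open]; W2:fork[blocks] ⇒ blocked
  3. W1 → W3 → W6 — W3:chain[blocks] ⇒ blocked
  4. W1 → W4 ← W2 → W5 ← W3 → W6 — W4:collider[open]; W2:fork[blocks]; W5:collider[open]; W3:fork[blocks] ⇒ blocked
  5. W1 → W4 ← W2 → W6 — W4:collider[open]; W2:fork[blocks] ⇒ blocked
  6. W1 → W4 → W6 — W4:chain[blocks] ⇒ blocked
All paths are blocked; W1 ⊥ W6 | {W2, W3, W4, W5} holds.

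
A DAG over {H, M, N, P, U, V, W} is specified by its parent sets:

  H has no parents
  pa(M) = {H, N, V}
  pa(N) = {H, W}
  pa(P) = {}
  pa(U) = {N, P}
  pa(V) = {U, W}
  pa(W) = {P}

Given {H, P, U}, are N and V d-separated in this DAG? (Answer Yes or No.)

Enumerating the 6 paths from N to V and testing each for blocking by {H, P, U}:
  1. N ← H → M ← V — H:fork[blocks]; M:collider[blocks] ⇒ blocked
  2. N ← W → V — W:fork[open] ⇒ active
  3. N ← W ← P → U → V — W:chain[open]; P:fork[blocks]; U:chain[blocks] ⇒ blocked
  4. N → U → V — U:chain[blocks] ⇒ blocked
  5. N → U ← P → W → V — U:collider[open]; P:fork[blocks]; W:chain[open] ⇒ blocked
  6. N → M ← V — M:collider[blocks] ⇒ blocked
Because an active path exists, N and V are not d-separated.

No — N and V are not d-separated given {H, P, U}.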